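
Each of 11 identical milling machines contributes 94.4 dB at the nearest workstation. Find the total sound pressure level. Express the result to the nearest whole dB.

105 dB

N identical incoherent sources raise the level by 10·log₁₀ N.
L_total = 94.4 + 10·log₁₀(11) = 94.4 + 10.414 = 104.81 dB.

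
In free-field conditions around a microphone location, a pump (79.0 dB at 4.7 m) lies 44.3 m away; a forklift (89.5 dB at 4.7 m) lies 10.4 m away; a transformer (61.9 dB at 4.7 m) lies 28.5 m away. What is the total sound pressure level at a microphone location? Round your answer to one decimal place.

82.6 dB

Apply inverse-square spreading to bring every level to the receiver, then sum 10^(L/10).
pump: 79.0 − 20·log₁₀(44.3/4.7) = 79.0 − 19.49 = 59.51 dB.
forklift: 89.5 − 20·log₁₀(10.4/4.7) = 89.5 − 6.90 = 82.60 dB.
transformer: 61.9 − 20·log₁₀(28.5/4.7) = 61.9 − 15.65 = 46.25 dB.
Σ 10^(L/10) = 1.830e+08 → L_total = 10·log₁₀(1.830e+08) = 82.62 dB.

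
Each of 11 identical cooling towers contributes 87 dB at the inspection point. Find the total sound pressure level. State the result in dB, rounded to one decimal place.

N identical incoherent sources raise the level by 10·log₁₀ N.
L_total = 87 + 10·log₁₀(11) = 87 + 10.414 = 97.41 dB.

97.4 dB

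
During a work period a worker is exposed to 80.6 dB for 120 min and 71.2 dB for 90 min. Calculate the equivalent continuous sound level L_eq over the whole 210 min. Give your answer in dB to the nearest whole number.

79 dB

Weight each interval's intensity by its duration and average over T = 210 min:
Σ tᵢ·10^(Lᵢ/10) = 120·10^(80.6/10) + 90·10^(71.2/10) = 1.496e+10.
L_eq = 10·log₁₀(1.496e+10/210) = 78.53 dB.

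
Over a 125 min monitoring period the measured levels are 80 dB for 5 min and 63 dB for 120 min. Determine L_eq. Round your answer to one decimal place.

67.7 dB

L_eq = 10·log₁₀[(1/T)·Σ tᵢ·10^(Lᵢ/10)] with T = 125 min.
Σ tᵢ·10^(Lᵢ/10) = 5·10^(80/10) + 120·10^(63/10) = 7.394e+08.
L_eq = 10·log₁₀(7.394e+08/125) = 67.72 dB.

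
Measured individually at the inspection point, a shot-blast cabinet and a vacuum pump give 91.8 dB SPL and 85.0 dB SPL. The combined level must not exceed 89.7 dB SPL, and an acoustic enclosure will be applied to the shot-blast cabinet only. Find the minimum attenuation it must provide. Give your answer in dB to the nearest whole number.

Fixed contribution from the other source: Σ 10^(L/10) = 10^(85.0/10) = 3.162e+08 (85.00 dB SPL).
The limit corresponds to 10^(89.7/10) = 9.333e+08; subtracting the fixed part leaves 6.170e+08 for the shot-blast cabinet, i.e. 87.90 dB SPL.
So the shot-blast cabinet must be reduced from 91.8 to 87.90 dB SPL: IL = 3.90 dB.

4 dB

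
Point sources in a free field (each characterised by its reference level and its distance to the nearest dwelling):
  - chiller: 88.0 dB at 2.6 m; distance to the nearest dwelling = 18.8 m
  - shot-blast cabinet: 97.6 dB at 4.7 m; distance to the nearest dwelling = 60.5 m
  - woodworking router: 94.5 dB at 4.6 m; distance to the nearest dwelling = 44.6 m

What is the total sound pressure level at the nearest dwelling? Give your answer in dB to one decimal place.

78.9 dB

First find each source's level at the receiver (point-source: −20·log₁₀(r/r_ref)), then combine on an intensity basis.
chiller: 88.0 − 20·log₁₀(18.8/2.6) = 88.0 − 17.18 = 70.82 dB.
shot-blast cabinet: 97.6 − 20·log₁₀(60.5/4.7) = 97.6 − 22.19 = 75.41 dB.
woodworking router: 94.5 − 20·log₁₀(44.6/4.6) = 94.5 − 19.73 = 74.77 dB.
Σ 10^(L/10) = 7.678e+07 → L_total = 10·log₁₀(7.678e+07) = 78.85 dB.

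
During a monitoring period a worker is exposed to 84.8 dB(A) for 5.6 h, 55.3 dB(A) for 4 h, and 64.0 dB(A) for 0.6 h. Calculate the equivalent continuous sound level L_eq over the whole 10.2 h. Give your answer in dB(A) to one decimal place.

The energy average is taken in the linear domain: L_eq = 10·log₁₀[(Σ tᵢ·10^(Lᵢ/10))/T], T = 10.2 h.
Σ tᵢ·10^(Lᵢ/10) = 5.6·10^(84.8/10) + 4·10^(55.3/10) + 0.6·10^(64.0/10) = 1.694e+09.
L_eq = 10·log₁₀(1.694e+09/10.2) = 82.20 dB(A).

82.2 dB(A)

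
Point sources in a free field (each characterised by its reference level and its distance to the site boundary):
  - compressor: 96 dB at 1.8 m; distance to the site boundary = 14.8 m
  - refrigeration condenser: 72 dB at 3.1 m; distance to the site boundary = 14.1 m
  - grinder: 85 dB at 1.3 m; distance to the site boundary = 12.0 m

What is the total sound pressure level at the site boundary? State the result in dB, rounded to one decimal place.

Apply inverse-square spreading to bring every level to the receiver, then sum 10^(L/10).
compressor: 96 − 20·log₁₀(14.8/1.8) = 96 − 18.30 = 77.70 dB.
refrigeration condenser: 72 − 20·log₁₀(14.1/3.1) = 72 − 13.16 = 58.84 dB.
grinder: 85 − 20·log₁₀(12.0/1.3) = 85 − 19.30 = 65.70 dB.
Σ 10^(L/10) = 6.336e+07 → L_total = 10·log₁₀(6.336e+07) = 78.02 dB.

78.0 dB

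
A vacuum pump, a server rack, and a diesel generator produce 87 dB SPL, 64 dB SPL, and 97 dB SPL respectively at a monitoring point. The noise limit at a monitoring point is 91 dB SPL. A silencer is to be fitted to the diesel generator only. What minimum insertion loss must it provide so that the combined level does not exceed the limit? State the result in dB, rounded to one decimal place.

The untreated sources together contribute 10^(87/10) + 10^(64/10) = 5.037e+08, i.e. 87.02 dB SPL.
To meet 91 dB SPL overall, the treated diesel generator may contribute at most 10^(91/10) − 5.037e+08 = 7.552e+08, i.e. 88.78 dB SPL.
So the diesel generator must be reduced from 97 to 88.78 dB SPL: IL = 8.22 dB.

8.2 dB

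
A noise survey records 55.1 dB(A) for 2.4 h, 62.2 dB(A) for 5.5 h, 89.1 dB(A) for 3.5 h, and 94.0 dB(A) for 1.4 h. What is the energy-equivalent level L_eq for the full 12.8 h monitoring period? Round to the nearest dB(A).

L_eq = 10·log₁₀[(1/T)·Σ tᵢ·10^(Lᵢ/10)] with T = 12.8 h.
Σ tᵢ·10^(Lᵢ/10) = 2.4·10^(55.1/10) + 5.5·10^(62.2/10) + 3.5·10^(89.1/10) + 1.4·10^(94.0/10) = 6.371e+09.
L_eq = 10·log₁₀(6.371e+09/12.8) = 86.97 dB(A).

87 dB(A)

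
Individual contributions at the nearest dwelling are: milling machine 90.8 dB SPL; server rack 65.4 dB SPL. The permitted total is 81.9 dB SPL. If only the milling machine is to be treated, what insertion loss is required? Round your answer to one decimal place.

Everything except the milling machine sums to 10^(65.4/10) = 3.467e+06 in linear terms, 65.40 dB SPL.
To meet 81.9 dB SPL overall, the treated milling machine may contribute at most 10^(81.9/10) − 3.467e+06 = 1.514e+08, i.e. 81.80 dB SPL.
So the milling machine must be reduced from 90.8 to 81.80 dB SPL: IL = 9.00 dB.

9.0 dB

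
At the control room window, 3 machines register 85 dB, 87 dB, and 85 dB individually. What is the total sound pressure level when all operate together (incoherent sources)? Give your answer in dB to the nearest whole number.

91 dB

Incoherent sources combine by intensity addition: L_total = 10·log₁₀(Σ 10^(L_i/10)).
Σ 10^(L/10) = 10^(85/10) + 10^(87/10) + 10^(85/10) = 1.134e+09.
L_total = 10·log₁₀(1.134e+09) = 90.54 dB.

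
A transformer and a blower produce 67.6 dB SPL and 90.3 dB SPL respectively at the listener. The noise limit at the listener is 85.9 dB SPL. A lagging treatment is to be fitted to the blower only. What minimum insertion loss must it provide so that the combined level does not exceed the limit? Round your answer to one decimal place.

The untreated sources together contribute 10^(67.6/10) = 5.754e+06, i.e. 67.60 dB SPL.
To meet 85.9 dB SPL overall, the treated blower may contribute at most 10^(85.9/10) − 5.754e+06 = 3.833e+08, i.e. 85.84 dB SPL.
Required insertion loss = 90.3 − 85.84 = 4.46 dB.

4.5 dB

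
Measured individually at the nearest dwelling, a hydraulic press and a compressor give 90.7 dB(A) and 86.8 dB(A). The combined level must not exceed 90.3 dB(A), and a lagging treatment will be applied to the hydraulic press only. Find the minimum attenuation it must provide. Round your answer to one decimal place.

3.0 dB

Fixed contribution from the other source: Σ 10^(L/10) = 10^(86.8/10) = 4.786e+08 (86.80 dB(A)).
The limit corresponds to 10^(90.3/10) = 1.072e+09; subtracting the fixed part leaves 5.929e+08 for the hydraulic press, i.e. 87.73 dB(A).
Required insertion loss = 90.7 − 87.73 = 2.97 dB.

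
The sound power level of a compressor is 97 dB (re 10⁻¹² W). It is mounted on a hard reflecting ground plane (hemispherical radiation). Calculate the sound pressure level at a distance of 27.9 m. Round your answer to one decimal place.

60.1 dB

L_p = L_w − 10·log₁₀(2π·r²) with r = 27.9 m.
2π·r² = 4891 m², 10·log₁₀ of that is 36.894 dB.
L_p = 97 − 36.894 = 60.11 dB.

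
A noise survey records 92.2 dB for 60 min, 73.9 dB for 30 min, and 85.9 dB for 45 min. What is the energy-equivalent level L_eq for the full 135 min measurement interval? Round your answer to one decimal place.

89.4 dB

Weight each interval's intensity by its duration and average over T = 135 min:
Σ tᵢ·10^(Lᵢ/10) = 60·10^(92.2/10) + 30·10^(73.9/10) + 45·10^(85.9/10) = 1.178e+11.
L_eq = 10·log₁₀(1.178e+11/135) = 89.41 dB.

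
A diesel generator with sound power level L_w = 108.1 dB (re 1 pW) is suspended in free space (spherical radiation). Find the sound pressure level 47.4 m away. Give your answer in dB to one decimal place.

63.6 dB

Free-field spherical radiation: L_p = L_w − 10·log₁₀(4π·r²), r = 47.4 m.
4π·r² = 2.823e+04 m², 10·log₁₀ of that is 44.508 dB.
L_p = 108.1 − 44.508 = 63.59 dB.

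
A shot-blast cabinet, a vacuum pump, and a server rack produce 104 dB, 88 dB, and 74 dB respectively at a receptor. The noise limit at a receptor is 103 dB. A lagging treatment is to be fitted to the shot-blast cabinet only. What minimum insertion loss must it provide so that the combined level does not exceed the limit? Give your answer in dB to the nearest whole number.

The untreated sources together contribute 10^(88/10) + 10^(74/10) = 6.561e+08, i.e. 88.17 dB.
To meet 103 dB overall, the treated shot-blast cabinet may contribute at most 10^(103/10) − 6.561e+08 = 1.930e+10, i.e. 102.85 dB.
So the shot-blast cabinet must be reduced from 104 to 102.85 dB: IL = 1.15 dB.

1 dB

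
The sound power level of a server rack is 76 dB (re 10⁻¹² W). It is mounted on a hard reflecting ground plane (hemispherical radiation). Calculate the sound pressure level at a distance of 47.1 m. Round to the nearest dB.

The power spreads over a hemisphere of area 2π·r², so L_p = L_w − 10·log₁₀(2π·r²).
2π·r² = 1.394e+04 m², 10·log₁₀ of that is 41.442 dB.
L_p = 76 − 41.442 = 34.56 dB.

35 dB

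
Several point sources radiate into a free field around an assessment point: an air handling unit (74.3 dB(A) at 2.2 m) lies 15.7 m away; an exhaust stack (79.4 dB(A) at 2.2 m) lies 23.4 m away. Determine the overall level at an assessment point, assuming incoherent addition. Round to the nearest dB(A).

First find each source's level at the receiver (point-source: −20·log₁₀(r/r_ref)), then combine on an intensity basis.
air handling unit: 74.3 − 20·log₁₀(15.7/2.2) = 74.3 − 17.07 = 57.23 dB(A).
exhaust stack: 79.4 − 20·log₁₀(23.4/2.2) = 79.4 − 20.54 = 58.86 dB(A).
Σ 10^(L/10) = 1.298e+06 → L_total = 10·log₁₀(1.298e+06) = 61.13 dB(A).

61 dB(A)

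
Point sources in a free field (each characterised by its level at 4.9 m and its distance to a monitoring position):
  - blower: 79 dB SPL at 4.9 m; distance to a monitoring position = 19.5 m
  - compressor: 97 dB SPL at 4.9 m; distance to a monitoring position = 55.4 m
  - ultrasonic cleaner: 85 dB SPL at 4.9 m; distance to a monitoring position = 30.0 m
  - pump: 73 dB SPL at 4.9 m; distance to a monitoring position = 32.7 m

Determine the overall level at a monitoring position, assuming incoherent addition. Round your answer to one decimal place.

77.3 dB SPL

First find each source's level at the receiver (point-source: −20·log₁₀(r/r_ref)), then combine on an intensity basis.
blower: 79 − 20·log₁₀(19.5/4.9) = 79 − 12.00 = 67.00 dB SPL.
compressor: 97 − 20·log₁₀(55.4/4.9) = 97 − 21.07 = 75.93 dB SPL.
ultrasonic cleaner: 85 − 20·log₁₀(30.0/4.9) = 85 − 15.74 = 69.26 dB SPL.
pump: 73 − 20·log₁₀(32.7/4.9) = 73 − 16.49 = 56.51 dB SPL.
Σ 10^(L/10) = 5.311e+07 → L_total = 10·log₁₀(5.311e+07) = 77.25 dB SPL.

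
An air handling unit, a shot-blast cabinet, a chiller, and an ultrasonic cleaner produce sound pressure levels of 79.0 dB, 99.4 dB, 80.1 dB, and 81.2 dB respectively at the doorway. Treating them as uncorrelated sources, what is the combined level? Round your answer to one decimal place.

99.6 dB

Incoherent sources combine by intensity addition: L_total = 10·log₁₀(Σ 10^(L_i/10)).
Σ 10^(L/10) = 10^(79.0/10) + 10^(99.4/10) + 10^(80.1/10) + 10^(81.2/10) = 9.023e+09.
L_total = 10·log₁₀(9.023e+09) = 99.55 dB.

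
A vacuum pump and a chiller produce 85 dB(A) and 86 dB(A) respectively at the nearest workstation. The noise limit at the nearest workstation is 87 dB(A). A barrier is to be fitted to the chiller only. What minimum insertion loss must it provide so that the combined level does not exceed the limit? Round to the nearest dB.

Fixed contribution from the other source: Σ 10^(L/10) = 10^(85/10) = 3.162e+08 (85.00 dB(A)).
To meet 87 dB(A) overall, the treated chiller may contribute at most 10^(87/10) − 3.162e+08 = 1.850e+08, i.e. 82.67 dB(A).
So the chiller must be reduced from 86 to 82.67 dB(A): IL = 3.33 dB.

3 dB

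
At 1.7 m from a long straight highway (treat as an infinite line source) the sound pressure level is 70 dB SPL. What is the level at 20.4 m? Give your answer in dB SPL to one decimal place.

59.2 dB SPL

Cylindrical spreading from a line source gives a 10·log₁₀(r₂/r₁) drop.
L₂ = 70 − 10·log₁₀(20.4/1.7) = 70 − 10.792 = 59.21 dB SPL.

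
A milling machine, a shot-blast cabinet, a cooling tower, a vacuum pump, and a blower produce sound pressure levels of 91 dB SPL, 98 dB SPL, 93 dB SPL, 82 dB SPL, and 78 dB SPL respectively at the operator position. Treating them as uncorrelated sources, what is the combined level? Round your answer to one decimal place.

For uncorrelated sources the intensities add, so convert each level to linear form, sum, and take 10·log₁₀ of the total.
Σ 10^(L/10) = 10^(91/10) + 10^(98/10) + 10^(93/10) + 10^(82/10) + 10^(78/10) = 9.785e+09.
L_total = 10·log₁₀(9.785e+09) = 99.91 dB SPL.

99.9 dB SPL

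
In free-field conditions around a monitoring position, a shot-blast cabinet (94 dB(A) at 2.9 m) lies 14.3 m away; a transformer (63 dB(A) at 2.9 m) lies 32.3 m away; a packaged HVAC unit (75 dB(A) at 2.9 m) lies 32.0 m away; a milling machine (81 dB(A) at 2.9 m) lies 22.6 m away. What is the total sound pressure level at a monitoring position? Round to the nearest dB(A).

Propagate each source to the receiver with L = L_ref − 20·log₁₀(r/r_ref), then add intensities.
shot-blast cabinet: 94 − 20·log₁₀(14.3/2.9) = 94 − 13.86 = 80.14 dB(A).
transformer: 63 − 20·log₁₀(32.3/2.9) = 63 − 20.94 = 42.06 dB(A).
packaged HVAC unit: 75 − 20·log₁₀(32.0/2.9) = 75 − 20.86 = 54.14 dB(A).
milling machine: 81 − 20·log₁₀(22.6/2.9) = 81 − 17.83 = 63.17 dB(A).
Σ 10^(L/10) = 1.057e+08 → L_total = 10·log₁₀(1.057e+08) = 80.24 dB(A).

80 dB(A)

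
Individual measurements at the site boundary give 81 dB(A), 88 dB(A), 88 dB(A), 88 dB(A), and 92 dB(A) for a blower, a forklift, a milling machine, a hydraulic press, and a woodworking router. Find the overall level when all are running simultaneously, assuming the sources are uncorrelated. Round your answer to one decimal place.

For uncorrelated sources the intensities add, so convert each level to linear form, sum, and take 10·log₁₀ of the total.
Σ 10^(L/10) = 10^(81/10) + 10^(88/10) + 10^(88/10) + 10^(88/10) + 10^(92/10) = 3.604e+09.
L_total = 10·log₁₀(3.604e+09) = 95.57 dB(A).

95.6 dB(A)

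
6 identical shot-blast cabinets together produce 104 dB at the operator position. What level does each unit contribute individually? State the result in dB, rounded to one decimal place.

96.2 dB

For N identical incoherent sources L_total = L₁ + 10·log₁₀ N, so L₁ = 104 − 10·log₁₀(6) = 104 − 7.782.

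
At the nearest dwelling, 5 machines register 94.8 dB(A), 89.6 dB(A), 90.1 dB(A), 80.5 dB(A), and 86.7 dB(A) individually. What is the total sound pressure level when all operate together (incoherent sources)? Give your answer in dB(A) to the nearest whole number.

Incoherent sources combine by intensity addition: L_total = 10·log₁₀(Σ 10^(L_i/10)).
Σ 10^(L/10) = 10^(94.8/10) + 10^(89.6/10) + 10^(90.1/10) + 10^(80.5/10) + 10^(86.7/10) = 5.535e+09.
L_total = 10·log₁₀(5.535e+09) = 97.43 dB(A).

97 dB(A)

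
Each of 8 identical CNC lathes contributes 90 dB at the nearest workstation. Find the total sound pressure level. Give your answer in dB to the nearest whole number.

99 dB

L_total = L₁ + 10·log₁₀ N for N identical incoherent sources.
L_total = 90 + 10·log₁₀(8) = 90 + 9.031 = 99.03 dB.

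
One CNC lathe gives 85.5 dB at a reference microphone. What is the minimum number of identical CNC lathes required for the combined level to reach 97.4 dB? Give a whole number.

16

Need L₁ + 10·log₁₀ N ≥ 97.4, i.e. log₁₀ N ≥ 1.19.
N ≥ 10^(11.9/10) = 15.488, so N = 16.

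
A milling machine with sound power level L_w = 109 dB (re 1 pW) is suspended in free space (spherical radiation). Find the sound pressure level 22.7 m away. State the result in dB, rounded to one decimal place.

70.9 dB

L_p = L_w − 10·log₁₀(4π·r²) with r = 22.7 m.
4π·r² = 6475 m², 10·log₁₀ of that is 38.113 dB.
L_p = 109 − 38.113 = 70.89 dB.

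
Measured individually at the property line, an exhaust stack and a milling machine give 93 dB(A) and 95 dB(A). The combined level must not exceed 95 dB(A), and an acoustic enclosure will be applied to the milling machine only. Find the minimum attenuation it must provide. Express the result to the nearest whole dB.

4 dB

Fixed contribution from the other source: Σ 10^(L/10) = 10^(93/10) = 1.995e+09 (93.00 dB(A)).
To meet 95 dB(A) overall, the treated milling machine may contribute at most 10^(95/10) − 1.995e+09 = 1.167e+09, i.e. 90.67 dB(A).
Required insertion loss = 95 − 90.67 = 4.33 dB.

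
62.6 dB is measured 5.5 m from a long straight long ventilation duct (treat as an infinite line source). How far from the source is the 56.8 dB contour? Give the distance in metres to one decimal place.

20.9 m

For a line source L₁ − L₂ = 10·log₁₀(r₂/r₁), so r₂ = r₁·10^((L₁−L₂)/10).
r₂ = 5.5·10^((62.6−56.8)/10) = 5.5·10^(5.8/10) = 20.91 m.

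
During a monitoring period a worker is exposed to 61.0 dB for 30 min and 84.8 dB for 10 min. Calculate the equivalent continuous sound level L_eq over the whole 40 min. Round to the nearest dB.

L_eq = 10·log₁₀[(1/T)·Σ tᵢ·10^(Lᵢ/10)] with T = 40 min.
Σ tᵢ·10^(Lᵢ/10) = 30·10^(61.0/10) + 10·10^(84.8/10) = 3.058e+09.
L_eq = 10·log₁₀(3.058e+09/40) = 78.83 dB.

79 dB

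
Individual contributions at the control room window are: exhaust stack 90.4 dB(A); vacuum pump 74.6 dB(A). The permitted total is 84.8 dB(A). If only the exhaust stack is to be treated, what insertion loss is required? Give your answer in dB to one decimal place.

The untreated sources together contribute 10^(74.6/10) = 2.884e+07, i.e. 74.60 dB(A).
The limit corresponds to 10^(84.8/10) = 3.020e+08; subtracting the fixed part leaves 2.732e+08 for the exhaust stack, i.e. 84.36 dB(A).
Required insertion loss = 90.4 − 84.36 = 6.04 dB.

6.0 dB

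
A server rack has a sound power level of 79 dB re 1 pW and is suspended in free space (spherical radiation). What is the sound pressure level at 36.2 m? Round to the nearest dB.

37 dB

L_p = L_w − 10·log₁₀(4π·r²) with r = 36.2 m.
4π·r² = 1.647e+04 m², 10·log₁₀ of that is 42.166 dB.
L_p = 79 − 42.166 = 36.83 dB.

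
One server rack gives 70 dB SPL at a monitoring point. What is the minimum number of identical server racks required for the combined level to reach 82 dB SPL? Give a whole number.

16

Need L₁ + 10·log₁₀ N ≥ 82, i.e. log₁₀ N ≥ 1.20.
N ≥ 10^(12.0/10) = 15.849, so N = 16.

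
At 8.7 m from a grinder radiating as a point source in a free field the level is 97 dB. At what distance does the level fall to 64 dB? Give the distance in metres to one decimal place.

388.6 m

Point-source spreading drops the level by 20·log₁₀(r₂/r₁); inverting, r₂/r₁ = 10^(ΔL/20).
r₂ = 8.7·10^((97−64)/20) = 8.7·10^(33.0/20) = 388.61 m.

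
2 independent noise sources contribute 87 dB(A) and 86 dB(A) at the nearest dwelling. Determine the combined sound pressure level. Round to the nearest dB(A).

Incoherent sources combine by intensity addition: L_total = 10·log₁₀(Σ 10^(L_i/10)).
Σ 10^(L/10) = 10^(87/10) + 10^(86/10) = 8.993e+08.
L_total = 10·log₁₀(8.993e+08) = 89.54 dB(A).

90 dB(A)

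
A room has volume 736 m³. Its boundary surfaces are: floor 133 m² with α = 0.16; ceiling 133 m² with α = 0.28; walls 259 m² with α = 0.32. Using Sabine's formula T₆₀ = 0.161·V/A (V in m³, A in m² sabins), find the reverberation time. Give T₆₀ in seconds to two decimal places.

0.84 s

Total absorption A = 133·0.16 + 133·0.28 + 259·0.32 = 141.40 m² sabins.
T₆₀ = 0.161 × 736 / 141.40 = 0.838 s.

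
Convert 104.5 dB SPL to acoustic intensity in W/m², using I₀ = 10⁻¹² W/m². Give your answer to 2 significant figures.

I/I₀ = 10^(104.5/10) = 2.818e+10, so I = 2.818e+10 × 10⁻¹² W/m².

0.028 W/m²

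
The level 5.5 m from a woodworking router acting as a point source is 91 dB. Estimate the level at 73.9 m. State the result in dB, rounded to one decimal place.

Spherical spreading from a point source gives a 20·log₁₀(r₂/r₁) drop.
L₂ = 91 − 20·log₁₀(73.9/5.5) = 91 − 22.566 = 68.43 dB.

68.4 dB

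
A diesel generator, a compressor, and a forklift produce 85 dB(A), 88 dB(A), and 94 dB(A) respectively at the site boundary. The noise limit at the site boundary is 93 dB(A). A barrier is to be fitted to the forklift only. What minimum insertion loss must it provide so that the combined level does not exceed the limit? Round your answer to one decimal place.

3.8 dB

The untreated sources together contribute 10^(85/10) + 10^(88/10) = 9.472e+08, i.e. 89.76 dB(A).
To meet 93 dB(A) overall, the treated forklift may contribute at most 10^(93/10) − 9.472e+08 = 1.048e+09, i.e. 90.20 dB(A).
Required insertion loss = 94 − 90.20 = 3.80 dB.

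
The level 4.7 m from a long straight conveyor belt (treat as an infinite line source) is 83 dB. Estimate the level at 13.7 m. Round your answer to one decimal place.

For a line source, L₂ = L₁ − 10·log₁₀(r₂/r₁).
L₂ = 83 − 10·log₁₀(13.7/4.7) = 83 − 4.646 = 78.35 dB.

78.4 dB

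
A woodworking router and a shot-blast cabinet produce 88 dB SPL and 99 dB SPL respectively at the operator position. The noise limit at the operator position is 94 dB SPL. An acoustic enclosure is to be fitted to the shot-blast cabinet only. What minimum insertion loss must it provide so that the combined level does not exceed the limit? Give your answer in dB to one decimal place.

Everything except the shot-blast cabinet sums to 10^(88/10) = 6.310e+08 in linear terms, 88.00 dB SPL.
To meet 94 dB SPL overall, the treated shot-blast cabinet may contribute at most 10^(94/10) − 6.310e+08 = 1.881e+09, i.e. 92.74 dB SPL.
Required insertion loss = 99 − 92.74 = 6.26 dB.

6.3 dB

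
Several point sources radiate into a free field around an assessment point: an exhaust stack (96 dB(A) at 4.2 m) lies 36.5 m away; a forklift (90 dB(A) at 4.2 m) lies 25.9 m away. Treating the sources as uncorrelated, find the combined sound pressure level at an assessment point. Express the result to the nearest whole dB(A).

Apply inverse-square spreading to bring every level to the receiver, then sum 10^(L/10).
exhaust stack: 96 − 20·log₁₀(36.5/4.2) = 96 − 18.78 = 77.22 dB(A).
forklift: 90 − 20·log₁₀(25.9/4.2) = 90 − 15.80 = 74.20 dB(A).
Σ 10^(L/10) = 7.901e+07 → L_total = 10·log₁₀(7.901e+07) = 78.98 dB(A).

79 dB(A)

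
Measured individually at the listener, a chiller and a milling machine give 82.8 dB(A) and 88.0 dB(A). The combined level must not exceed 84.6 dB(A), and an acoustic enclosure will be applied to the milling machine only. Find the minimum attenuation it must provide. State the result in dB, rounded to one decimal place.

The untreated sources together contribute 10^(82.8/10) = 1.905e+08, i.e. 82.80 dB(A).
To meet 84.6 dB(A) overall, the treated milling machine may contribute at most 10^(84.6/10) − 1.905e+08 = 9.786e+07, i.e. 79.91 dB(A).
Required insertion loss = 88.0 − 79.91 = 8.09 dB.

8.1 dB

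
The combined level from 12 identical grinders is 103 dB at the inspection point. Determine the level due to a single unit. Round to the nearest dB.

Dividing the total intensity by 12 lowers the level by 10·log₁₀ 12 = 10.792 dB: L₁ = 103 − 10.792.

92 dB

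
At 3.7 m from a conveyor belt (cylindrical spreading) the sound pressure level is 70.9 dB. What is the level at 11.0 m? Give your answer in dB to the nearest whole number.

66 dB

Cylindrical spreading from a line source gives a 10·log₁₀(r₂/r₁) drop.
L₂ = 70.9 − 10·log₁₀(11.0/3.7) = 70.9 − 4.732 = 66.17 dB.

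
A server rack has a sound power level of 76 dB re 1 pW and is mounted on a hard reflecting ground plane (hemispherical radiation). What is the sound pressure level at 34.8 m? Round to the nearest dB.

L_p = L_w − 10·log₁₀(2π·r²) with r = 34.8 m.
2π·r² = 7609 m², 10·log₁₀ of that is 38.813 dB.
L_p = 76 − 38.813 = 37.19 dB.

37 dB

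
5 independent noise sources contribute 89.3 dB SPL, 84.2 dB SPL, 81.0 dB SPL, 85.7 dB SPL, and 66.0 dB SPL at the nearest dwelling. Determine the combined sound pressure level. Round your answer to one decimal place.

92.1 dB SPL

For uncorrelated sources the intensities add, so convert each level to linear form, sum, and take 10·log₁₀ of the total.
Σ 10^(L/10) = 10^(89.3/10) + 10^(84.2/10) + 10^(81.0/10) + 10^(85.7/10) + 10^(66.0/10) = 1.616e+09.
L_total = 10·log₁₀(1.616e+09) = 92.08 dB SPL.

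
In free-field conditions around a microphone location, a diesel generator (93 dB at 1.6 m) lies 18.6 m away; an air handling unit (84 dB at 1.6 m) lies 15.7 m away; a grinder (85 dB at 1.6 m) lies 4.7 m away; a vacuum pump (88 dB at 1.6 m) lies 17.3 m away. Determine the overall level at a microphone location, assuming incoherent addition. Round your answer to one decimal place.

77.7 dB

Propagate each source to the receiver with L = L_ref − 20·log₁₀(r/r_ref), then add intensities.
diesel generator: 93 − 20·log₁₀(18.6/1.6) = 93 − 21.31 = 71.69 dB.
air handling unit: 84 − 20·log₁₀(15.7/1.6) = 84 − 19.84 = 64.16 dB.
grinder: 85 − 20·log₁₀(4.7/1.6) = 85 − 9.36 = 75.64 dB.
vacuum pump: 88 − 20·log₁₀(17.3/1.6) = 88 − 20.68 = 67.32 dB.
Σ 10^(L/10) = 5.942e+07 → L_total = 10·log₁₀(5.942e+07) = 77.74 dB.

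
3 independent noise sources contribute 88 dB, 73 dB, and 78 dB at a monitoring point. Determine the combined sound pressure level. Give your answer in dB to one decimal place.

Incoherent sources combine by intensity addition: L_total = 10·log₁₀(Σ 10^(L_i/10)).
Σ 10^(L/10) = 10^(88/10) + 10^(73/10) + 10^(78/10) = 7.140e+08.
L_total = 10·log₁₀(7.140e+08) = 88.54 dB.

88.5 dB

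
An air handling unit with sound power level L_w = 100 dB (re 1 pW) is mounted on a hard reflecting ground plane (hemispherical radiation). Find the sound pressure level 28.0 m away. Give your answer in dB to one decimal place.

L_p = L_w − 10·log₁₀(2π·r²) with r = 28.0 m.
2π·r² = 4926 m², 10·log₁₀ of that is 36.925 dB.
L_p = 100 − 36.925 = 63.08 dB.

63.1 dB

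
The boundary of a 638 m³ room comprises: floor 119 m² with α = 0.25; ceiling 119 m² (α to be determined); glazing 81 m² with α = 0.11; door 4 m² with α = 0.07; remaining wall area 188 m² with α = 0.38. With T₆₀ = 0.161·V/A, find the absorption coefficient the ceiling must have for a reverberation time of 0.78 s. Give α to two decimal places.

0.18

From T₆₀ = 0.161·V/A, the target T₆₀ = 0.78 s needs A = 0.161·638/0.78 = 131.69 m².
Absorption from the other surfaces = 119·0.25 + 81·0.11 + 4·0.07 + 188·0.38 = 110.38 m², so the ceiling must supply 21.31 m² over 119 m².
α = 21.31/119 = 0.179.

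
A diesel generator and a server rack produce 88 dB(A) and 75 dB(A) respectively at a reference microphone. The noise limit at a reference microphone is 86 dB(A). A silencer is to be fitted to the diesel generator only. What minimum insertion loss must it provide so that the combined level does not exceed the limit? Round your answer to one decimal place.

Everything except the diesel generator sums to 10^(75/10) = 3.162e+07 in linear terms, 75.00 dB(A).
The limit corresponds to 10^(86/10) = 3.981e+08; subtracting the fixed part leaves 3.665e+08 for the diesel generator, i.e. 85.64 dB(A).
Required insertion loss = 88 − 85.64 = 2.36 dB.

2.4 dB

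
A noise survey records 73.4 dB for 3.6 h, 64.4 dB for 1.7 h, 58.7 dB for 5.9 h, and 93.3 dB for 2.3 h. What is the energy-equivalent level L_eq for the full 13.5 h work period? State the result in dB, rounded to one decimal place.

85.7 dB

Weight each interval's intensity by its duration and average over T = 13.5 h:
Σ tᵢ·10^(Lᵢ/10) = 3.6·10^(73.4/10) + 1.7·10^(64.4/10) + 5.9·10^(58.7/10) + 2.3·10^(93.3/10) = 5.005e+09.
L_eq = 10·log₁₀(5.005e+09/13.5) = 85.69 dB.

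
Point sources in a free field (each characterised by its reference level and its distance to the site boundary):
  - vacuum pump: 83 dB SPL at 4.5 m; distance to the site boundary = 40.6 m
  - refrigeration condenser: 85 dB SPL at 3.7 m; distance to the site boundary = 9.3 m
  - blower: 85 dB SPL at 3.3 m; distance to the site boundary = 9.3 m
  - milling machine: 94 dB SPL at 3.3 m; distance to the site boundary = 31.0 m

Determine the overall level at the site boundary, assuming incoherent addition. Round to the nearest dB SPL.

Apply inverse-square spreading to bring every level to the receiver, then sum 10^(L/10).
vacuum pump: 83 − 20·log₁₀(40.6/4.5) = 83 − 19.11 = 63.89 dB SPL.
refrigeration condenser: 85 − 20·log₁₀(9.3/3.7) = 85 − 8.01 = 76.99 dB SPL.
blower: 85 − 20·log₁₀(9.3/3.3) = 85 − 9.00 = 76.00 dB SPL.
milling machine: 94 − 20·log₁₀(31.0/3.3) = 94 − 19.46 = 74.54 dB SPL.
Σ 10^(L/10) = 1.208e+08 → L_total = 10·log₁₀(1.208e+08) = 80.82 dB SPL.

81 dB SPL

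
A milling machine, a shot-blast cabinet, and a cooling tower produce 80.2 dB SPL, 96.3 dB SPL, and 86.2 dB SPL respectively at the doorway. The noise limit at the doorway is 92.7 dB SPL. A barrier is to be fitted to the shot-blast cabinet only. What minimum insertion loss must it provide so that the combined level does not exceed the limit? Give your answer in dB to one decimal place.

5.0 dB

Fixed contribution from the other sources: Σ 10^(L/10) = 10^(80.2/10) + 10^(86.2/10) = 5.216e+08 (87.17 dB SPL).
The limit corresponds to 10^(92.7/10) = 1.862e+09; subtracting the fixed part leaves 1.341e+09 for the shot-blast cabinet, i.e. 91.27 dB SPL.
So the shot-blast cabinet must be reduced from 96.3 to 91.27 dB SPL: IL = 5.03 dB.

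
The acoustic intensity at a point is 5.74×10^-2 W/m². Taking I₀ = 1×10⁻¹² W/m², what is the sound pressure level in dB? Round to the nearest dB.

108 dB

I/I₀ = 5.74×10^-2/10⁻¹² = 5.74×10^10, and L = 10·log₁₀(I/I₀).
L = 10·(0.7589 + 10) = 107.59 dB.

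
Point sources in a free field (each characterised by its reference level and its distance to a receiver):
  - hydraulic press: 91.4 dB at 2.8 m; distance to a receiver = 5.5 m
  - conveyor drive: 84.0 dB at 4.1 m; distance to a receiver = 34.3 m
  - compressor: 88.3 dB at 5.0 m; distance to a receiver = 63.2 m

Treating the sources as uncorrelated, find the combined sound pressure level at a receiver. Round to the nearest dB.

86 dB

First find each source's level at the receiver (point-source: −20·log₁₀(r/r_ref)), then combine on an intensity basis.
hydraulic press: 91.4 − 20·log₁₀(5.5/2.8) = 91.4 − 5.86 = 85.54 dB.
conveyor drive: 84.0 − 20·log₁₀(34.3/4.1) = 84.0 − 18.45 = 65.55 dB.
compressor: 88.3 − 20·log₁₀(63.2/5.0) = 88.3 − 22.03 = 66.27 dB.
Σ 10^(L/10) = 3.656e+08 → L_total = 10·log₁₀(3.656e+08) = 85.63 dB.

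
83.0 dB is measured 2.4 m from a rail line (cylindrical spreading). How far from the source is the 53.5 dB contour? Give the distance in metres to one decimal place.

2139.0 m

For a line source L₁ − L₂ = 10·log₁₀(r₂/r₁), so r₂ = r₁·10^((L₁−L₂)/10).
r₂ = 2.4·10^((83.0−53.5)/10) = 2.4·10^(29.5/10) = 2139.00 m.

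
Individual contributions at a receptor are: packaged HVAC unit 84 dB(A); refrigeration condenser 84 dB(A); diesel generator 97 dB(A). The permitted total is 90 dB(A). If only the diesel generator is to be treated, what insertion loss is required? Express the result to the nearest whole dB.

Fixed contribution from the other sources: Σ 10^(L/10) = 10^(84/10) + 10^(84/10) = 5.024e+08 (87.01 dB(A)).
To meet 90 dB(A) overall, the treated diesel generator may contribute at most 10^(90/10) − 5.024e+08 = 4.976e+08, i.e. 86.97 dB(A).
So the diesel generator must be reduced from 97 to 86.97 dB(A): IL = 10.03 dB.

10 dB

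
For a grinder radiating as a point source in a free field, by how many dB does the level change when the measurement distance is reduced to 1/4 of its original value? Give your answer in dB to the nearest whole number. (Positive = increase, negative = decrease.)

+12 dB

A point source loses 6 dB per doubling of distance; generally ΔL = −20·log₁₀(r₂/r₁).
ΔL = −20·log₁₀(0.25) = +12.04 dB.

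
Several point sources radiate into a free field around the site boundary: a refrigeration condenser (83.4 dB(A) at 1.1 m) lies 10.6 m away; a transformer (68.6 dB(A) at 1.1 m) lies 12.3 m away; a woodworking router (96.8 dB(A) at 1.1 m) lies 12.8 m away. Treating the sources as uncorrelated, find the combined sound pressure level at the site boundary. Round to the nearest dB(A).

76 dB(A)

Propagate each source to the receiver with L = L_ref − 20·log₁₀(r/r_ref), then add intensities.
refrigeration condenser: 83.4 − 20·log₁₀(10.6/1.1) = 83.4 − 19.68 = 63.72 dB(A).
transformer: 68.6 − 20·log₁₀(12.3/1.1) = 68.6 − 20.97 = 47.63 dB(A).
woodworking router: 96.8 − 20·log₁₀(12.8/1.1) = 96.8 − 21.32 = 75.48 dB(A).
Σ 10^(L/10) = 3.776e+07 → L_total = 10·log₁₀(3.776e+07) = 75.77 dB(A).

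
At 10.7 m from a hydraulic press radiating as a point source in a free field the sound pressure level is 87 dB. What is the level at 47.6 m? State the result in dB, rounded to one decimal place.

74.0 dB

Point-source attenuation: ΔL = 20·log₁₀(r₂/r₁) = 20·log₁₀(47.6/10.7) = 12.964 dB.
L₂ = 87 − 20·log₁₀(47.6/10.7) = 87 − 12.964 = 74.04 dB.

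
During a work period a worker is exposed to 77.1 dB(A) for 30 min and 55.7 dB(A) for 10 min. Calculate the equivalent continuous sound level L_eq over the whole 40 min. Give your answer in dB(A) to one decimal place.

75.9 dB(A)

Weight each interval's intensity by its duration and average over T = 40 min:
Σ tᵢ·10^(Lᵢ/10) = 30·10^(77.1/10) + 10·10^(55.7/10) = 1.542e+09.
L_eq = 10·log₁₀(1.542e+09/40) = 75.86 dB(A).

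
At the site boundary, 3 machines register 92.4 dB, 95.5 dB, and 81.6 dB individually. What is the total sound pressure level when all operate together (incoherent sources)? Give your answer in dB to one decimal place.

97.3 dB

Incoherent sources combine by intensity addition: L_total = 10·log₁₀(Σ 10^(L_i/10)).
Σ 10^(L/10) = 10^(92.4/10) + 10^(95.5/10) + 10^(81.6/10) = 5.430e+09.
L_total = 10·log₁₀(5.430e+09) = 97.35 dB.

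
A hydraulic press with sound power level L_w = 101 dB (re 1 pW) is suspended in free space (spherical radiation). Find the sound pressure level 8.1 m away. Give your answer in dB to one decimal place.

L_p = L_w − 10·log₁₀(4π·r²) with r = 8.1 m.
4π·r² = 824.5 m², 10·log₁₀ of that is 29.162 dB.
L_p = 101 − 29.162 = 71.84 dB.

71.8 dB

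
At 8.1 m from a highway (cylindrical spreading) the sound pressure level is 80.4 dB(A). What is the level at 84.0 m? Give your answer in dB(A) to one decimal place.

70.2 dB(A)

For a line source, L₂ = L₁ − 10·log₁₀(r₂/r₁).
L₂ = 80.4 − 10·log₁₀(84.0/8.1) = 80.4 − 10.158 = 70.24 dB(A).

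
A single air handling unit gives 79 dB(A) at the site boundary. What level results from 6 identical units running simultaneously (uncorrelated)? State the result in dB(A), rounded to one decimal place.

86.8 dB(A)

L_total = L₁ + 10·log₁₀ N for N identical incoherent sources.
L_total = 79 + 10·log₁₀(6) = 79 + 7.782 = 86.78 dB(A).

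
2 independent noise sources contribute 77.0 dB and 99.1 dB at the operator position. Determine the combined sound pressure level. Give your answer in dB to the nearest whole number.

For uncorrelated sources the intensities add, so convert each level to linear form, sum, and take 10·log₁₀ of the total.
Σ 10^(L/10) = 10^(77.0/10) + 10^(99.1/10) = 8.178e+09.
L_total = 10·log₁₀(8.178e+09) = 99.13 dB.

99 dB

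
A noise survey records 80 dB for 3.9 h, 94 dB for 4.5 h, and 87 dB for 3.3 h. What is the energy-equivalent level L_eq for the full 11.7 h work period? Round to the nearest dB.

Weight each interval's intensity by its duration and average over T = 11.7 h:
Σ tᵢ·10^(Lᵢ/10) = 3.9·10^(80/10) + 4.5·10^(94/10) + 3.3·10^(87/10) = 1.335e+10.
L_eq = 10·log₁₀(1.335e+10/11.7) = 90.57 dB.

91 dB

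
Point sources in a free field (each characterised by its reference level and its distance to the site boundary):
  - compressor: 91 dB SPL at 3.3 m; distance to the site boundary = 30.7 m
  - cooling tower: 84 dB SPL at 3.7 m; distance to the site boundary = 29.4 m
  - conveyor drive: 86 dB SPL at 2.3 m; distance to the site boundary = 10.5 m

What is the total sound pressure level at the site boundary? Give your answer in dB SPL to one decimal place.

Apply inverse-square spreading to bring every level to the receiver, then sum 10^(L/10).
compressor: 91 − 20·log₁₀(30.7/3.3) = 91 − 19.37 = 71.63 dB SPL.
cooling tower: 84 − 20·log₁₀(29.4/3.7) = 84 − 18.00 = 66.00 dB SPL.
conveyor drive: 86 − 20·log₁₀(10.5/2.3) = 86 − 13.19 = 72.81 dB SPL.
Σ 10^(L/10) = 3.763e+07 → L_total = 10·log₁₀(3.763e+07) = 75.75 dB SPL.

75.8 dB SPL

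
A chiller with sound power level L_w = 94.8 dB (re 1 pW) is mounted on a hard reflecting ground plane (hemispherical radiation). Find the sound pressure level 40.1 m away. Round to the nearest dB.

55 dB

L_p = L_w − 10·log₁₀(2π·r²) with r = 40.1 m.
2π·r² = 1.01e+04 m², 10·log₁₀ of that is 40.045 dB.
L_p = 94.8 − 40.045 = 54.76 dB.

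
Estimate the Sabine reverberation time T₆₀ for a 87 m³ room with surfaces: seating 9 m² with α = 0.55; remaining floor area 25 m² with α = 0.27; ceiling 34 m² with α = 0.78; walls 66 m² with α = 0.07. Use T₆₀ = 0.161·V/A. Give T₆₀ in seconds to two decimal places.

0.33 s

Summing Sᵢαᵢ: 9·0.55 + 25·0.27 + 34·0.78 + 66·0.07 = 42.84 m².
T₆₀ = 0.161·V/A = 0.161·87/42.84 = 0.327 s.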